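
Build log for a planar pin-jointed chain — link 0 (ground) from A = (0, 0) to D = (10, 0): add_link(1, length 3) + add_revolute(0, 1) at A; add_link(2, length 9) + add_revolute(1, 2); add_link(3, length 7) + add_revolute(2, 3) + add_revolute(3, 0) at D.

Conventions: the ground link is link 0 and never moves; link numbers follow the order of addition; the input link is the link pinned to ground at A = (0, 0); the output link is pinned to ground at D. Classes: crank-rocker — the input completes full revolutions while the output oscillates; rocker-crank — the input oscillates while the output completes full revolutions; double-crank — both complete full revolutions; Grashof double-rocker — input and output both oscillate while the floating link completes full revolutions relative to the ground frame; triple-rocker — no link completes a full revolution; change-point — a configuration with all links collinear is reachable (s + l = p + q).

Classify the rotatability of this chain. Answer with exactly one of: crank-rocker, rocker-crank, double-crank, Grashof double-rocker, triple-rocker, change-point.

lengths: ground=10, input=3, coupler=9, output=7
sorted: s=3 (shortest), l=10 (longest), p+q=16
s + l = 13 vs p + q = 16
s + l < p + q (Grashof) with shortest = input link → crank-rocker

crank-rocker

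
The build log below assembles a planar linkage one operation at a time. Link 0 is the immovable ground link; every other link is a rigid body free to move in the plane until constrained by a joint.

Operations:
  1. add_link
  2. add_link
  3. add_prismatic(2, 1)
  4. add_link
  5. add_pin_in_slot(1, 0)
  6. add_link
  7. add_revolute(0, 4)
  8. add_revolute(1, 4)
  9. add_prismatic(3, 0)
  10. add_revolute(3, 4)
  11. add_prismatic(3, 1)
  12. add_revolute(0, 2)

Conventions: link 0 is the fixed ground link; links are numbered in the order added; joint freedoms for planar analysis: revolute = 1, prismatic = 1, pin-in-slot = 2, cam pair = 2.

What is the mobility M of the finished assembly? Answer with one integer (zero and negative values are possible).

link 0 = ground. State L|J1|J2 = 1|0|0
+link1  2|0|0
+link2  3|0|0
P(2,1) f=1→J1  3|1|0
+link3  4|1|0
PS(1,0) f=2→J2  4|1|1
+link4  5|1|1
R(0,4) f=1→J1  5|2|1
R(1,4) f=1→J1  5|3|1
P(3,0) f=1→J1  5|4|1
R(3,4) f=1→J1  5|5|1
P(3,1) f=1→J1  5|6|1
R(0,2) f=1→J1  5|7|1
M = 3(5−1)−2·7−1 = 12−14−1 = -3

M = -3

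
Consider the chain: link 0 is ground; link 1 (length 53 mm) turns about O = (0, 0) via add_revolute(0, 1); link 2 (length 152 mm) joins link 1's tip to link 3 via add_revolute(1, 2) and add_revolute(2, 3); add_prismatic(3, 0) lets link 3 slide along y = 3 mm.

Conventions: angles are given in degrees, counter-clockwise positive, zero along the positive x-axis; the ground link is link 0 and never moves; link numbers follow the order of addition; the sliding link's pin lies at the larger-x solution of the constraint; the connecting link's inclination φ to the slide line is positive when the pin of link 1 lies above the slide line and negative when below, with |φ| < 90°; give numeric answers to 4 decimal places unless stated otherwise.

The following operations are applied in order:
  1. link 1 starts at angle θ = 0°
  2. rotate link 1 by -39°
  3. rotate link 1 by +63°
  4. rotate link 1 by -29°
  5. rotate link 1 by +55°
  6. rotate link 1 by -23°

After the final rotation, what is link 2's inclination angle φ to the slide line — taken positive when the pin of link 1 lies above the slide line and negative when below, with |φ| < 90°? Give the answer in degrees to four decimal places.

geometry: r = 53 mm, L = 152 mm, e = 3 mm; θ starts at 0°
rotate link 1 by -39°: θ ← 0° -39° = -39°
rotate link 1 by +63°: θ ← -39° +63° = 24°
rotate link 1 by -29°: θ ← 24° -29° = -5°
rotate link 1 by +55°: θ ← -5° +55° = 50°
rotate link 1 by -23°: θ ← 50° -23° = 27°
h = r sin θ − e = 24.061496 − 3 = 21.061496
sin φ = h / L = 21.061496 / 152 = 0.13856248
φ = arcsin(0.13856248) = 7.964672°

7.9647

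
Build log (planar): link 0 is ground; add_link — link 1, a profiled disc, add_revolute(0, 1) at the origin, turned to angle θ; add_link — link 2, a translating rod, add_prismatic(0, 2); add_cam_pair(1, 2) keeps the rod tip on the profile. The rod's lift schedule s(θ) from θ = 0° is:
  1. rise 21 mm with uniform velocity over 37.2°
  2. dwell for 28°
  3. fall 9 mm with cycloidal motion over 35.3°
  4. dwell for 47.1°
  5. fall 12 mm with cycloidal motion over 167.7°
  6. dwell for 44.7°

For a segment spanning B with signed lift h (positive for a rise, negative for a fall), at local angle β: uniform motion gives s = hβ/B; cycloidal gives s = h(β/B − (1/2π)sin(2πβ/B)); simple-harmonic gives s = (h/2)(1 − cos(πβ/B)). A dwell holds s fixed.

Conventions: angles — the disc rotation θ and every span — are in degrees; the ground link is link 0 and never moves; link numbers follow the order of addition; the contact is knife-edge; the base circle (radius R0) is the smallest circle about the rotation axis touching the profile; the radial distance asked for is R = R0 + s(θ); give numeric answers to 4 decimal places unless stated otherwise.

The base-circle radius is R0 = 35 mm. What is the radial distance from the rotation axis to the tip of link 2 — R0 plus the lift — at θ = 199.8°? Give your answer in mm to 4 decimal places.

seg 1 [0°–37.2°] uniform, h=21: full span → s += 21 → s = 21.0000
seg 2 [37.2°–65.2°] dwell: s stays 21.0000
seg 3 [65.2°–100.5°] cycloidal, h=-9: full span → s += -9 → s = 12.0000
seg 4 [100.5°–147.6°] dwell: s stays 12.0000
seg 5 [147.6°–315.3°] cycloidal, h=-12: θ=199.8° here. β=52.2, B=167.7. -12·(0.3113 − sin(2π·0.3113)/(2π)) = -1.9652 → s = 10.0348
R = R0 + s = 35 + 10.0348 = 45.0348

45.0348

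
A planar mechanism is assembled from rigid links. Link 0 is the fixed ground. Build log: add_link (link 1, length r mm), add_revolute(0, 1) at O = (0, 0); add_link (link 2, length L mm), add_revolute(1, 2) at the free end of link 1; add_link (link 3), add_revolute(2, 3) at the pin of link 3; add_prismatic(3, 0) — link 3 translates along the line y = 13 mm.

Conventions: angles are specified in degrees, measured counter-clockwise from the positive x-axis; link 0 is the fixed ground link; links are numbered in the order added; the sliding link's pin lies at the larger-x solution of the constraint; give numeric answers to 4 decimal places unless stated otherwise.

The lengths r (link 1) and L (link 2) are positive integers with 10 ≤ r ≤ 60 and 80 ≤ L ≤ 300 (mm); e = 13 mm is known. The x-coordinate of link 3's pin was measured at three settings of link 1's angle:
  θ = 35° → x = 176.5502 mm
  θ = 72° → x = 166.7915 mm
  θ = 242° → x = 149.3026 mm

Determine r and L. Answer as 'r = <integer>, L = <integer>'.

constraint per measurement: (x − r cos θ)² + (r sin θ − e)² = L²
subtracting the θ₁ and θ₂ equations cancels the r² and L² terms:
r = (x₁² − x₂²) / (2[(x₁cos θ₁ + e sin θ₁) − (x₂cos θ₂ + e sin θ₂)]) = 19.0000 → r = 19
L² = (x₁ − r cos θ₁)² + (r sin θ₁ − e)² = 25921.0110 → L = 161.0000 → L = 161
check at θ₃=242°: x = 149.3026 (printed 149.3026) ✓

r = 19, L = 161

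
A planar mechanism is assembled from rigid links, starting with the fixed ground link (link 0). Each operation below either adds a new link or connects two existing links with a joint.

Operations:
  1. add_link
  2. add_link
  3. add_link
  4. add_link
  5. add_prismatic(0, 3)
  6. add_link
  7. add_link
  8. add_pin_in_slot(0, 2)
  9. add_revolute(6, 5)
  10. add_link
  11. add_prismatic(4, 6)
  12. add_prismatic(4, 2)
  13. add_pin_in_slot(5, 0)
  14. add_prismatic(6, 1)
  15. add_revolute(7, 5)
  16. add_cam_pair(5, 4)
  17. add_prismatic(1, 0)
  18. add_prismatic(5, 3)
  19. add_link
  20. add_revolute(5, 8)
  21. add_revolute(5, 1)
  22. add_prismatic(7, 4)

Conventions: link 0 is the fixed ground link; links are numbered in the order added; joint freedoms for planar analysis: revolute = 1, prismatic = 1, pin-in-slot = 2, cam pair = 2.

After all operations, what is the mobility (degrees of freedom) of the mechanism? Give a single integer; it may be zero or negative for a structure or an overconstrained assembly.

L=1 J1=0 J2=0
add link → L=2 J1=0 J2=0
add link → L=3 J1=0 J2=0
add link → L=4 J1=0 J2=0
add link → L=5 J1=0 J2=0
P@0,3 dof=1 J1 → L=5 J1=1 J2=0
add link → L=6 J1=1 J2=0
add link → L=7 J1=1 J2=0
PS@0,2 dof=2 J2 → L=7 J1=1 J2=1
R@6,5 dof=1 J1 → L=7 J1=2 J2=1
add link → L=8 J1=2 J2=1
P@4,6 dof=1 J1 → L=8 J1=3 J2=1
P@4,2 dof=1 J1 → L=8 J1=4 J2=1
PS@5,0 dof=2 J2 → L=8 J1=4 J2=2
P@6,1 dof=1 J1 → L=8 J1=5 J2=2
R@7,5 dof=1 J1 → L=8 J1=6 J2=2
C@5,4 dof=2 J2 → L=8 J1=6 J2=3
P@1,0 dof=1 J1 → L=8 J1=7 J2=3
P@5,3 dof=1 J1 → L=8 J1=8 J2=3
add link → L=9 J1=8 J2=3
R@5,8 dof=1 J1 → L=9 J1=9 J2=3
R@5,1 dof=1 J1 → L=9 J1=10 J2=3
P@7,4 dof=1 J1 → L=9 J1=11 J2=3
M=3(L−1)−2J1−J2=3·8−2·11−3=-1

M = -1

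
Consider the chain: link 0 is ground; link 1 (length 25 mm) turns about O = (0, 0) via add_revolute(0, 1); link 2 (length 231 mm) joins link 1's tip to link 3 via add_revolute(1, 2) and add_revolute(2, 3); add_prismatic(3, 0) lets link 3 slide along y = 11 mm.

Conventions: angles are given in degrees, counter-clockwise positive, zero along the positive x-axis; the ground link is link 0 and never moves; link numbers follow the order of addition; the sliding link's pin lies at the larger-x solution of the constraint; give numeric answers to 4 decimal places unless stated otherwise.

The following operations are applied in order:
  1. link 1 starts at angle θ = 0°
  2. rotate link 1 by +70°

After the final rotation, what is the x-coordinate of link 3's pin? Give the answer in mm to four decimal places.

geometry: r = 25 mm, L = 231 mm, e = 11 mm; θ starts at 0°
rotate link 1 by +70°: θ ← 0° +70° = 70°
crank pin P = (r cos θ, r sin θ) = (8.550504, 23.492316)
h = r sin θ − e = 23.492316 − 11 = 12.492316
x = r cos θ + √(L² − h²) = 8.550504 + 230.661965 = 239.212468

239.2125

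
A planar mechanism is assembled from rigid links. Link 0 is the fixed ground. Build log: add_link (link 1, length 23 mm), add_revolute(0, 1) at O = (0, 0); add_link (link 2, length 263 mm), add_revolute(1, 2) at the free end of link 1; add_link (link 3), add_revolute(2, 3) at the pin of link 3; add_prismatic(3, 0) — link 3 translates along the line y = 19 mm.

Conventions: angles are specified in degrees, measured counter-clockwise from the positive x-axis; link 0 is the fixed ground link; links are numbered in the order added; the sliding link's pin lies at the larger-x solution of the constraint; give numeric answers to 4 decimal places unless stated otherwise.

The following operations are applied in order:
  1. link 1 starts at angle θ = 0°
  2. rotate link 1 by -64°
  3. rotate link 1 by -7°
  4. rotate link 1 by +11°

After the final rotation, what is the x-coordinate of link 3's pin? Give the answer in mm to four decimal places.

geometry: r = 23 mm, L = 263 mm, e = 19 mm; θ starts at 0°
rotate link 1 by -64°: θ ← 0° -64° = -64°
rotate link 1 by -7°: θ ← -64° -7° = -71°
rotate link 1 by +11°: θ ← -71° +11° = -60°
crank pin P = (r cos θ, r sin θ) = (11.500000, -19.918584)
h = r sin θ − e = -19.918584 − 19 = -38.918584
x = r cos θ + √(L² − h²) = 11.500000 + 260.104486 = 271.604486

271.6045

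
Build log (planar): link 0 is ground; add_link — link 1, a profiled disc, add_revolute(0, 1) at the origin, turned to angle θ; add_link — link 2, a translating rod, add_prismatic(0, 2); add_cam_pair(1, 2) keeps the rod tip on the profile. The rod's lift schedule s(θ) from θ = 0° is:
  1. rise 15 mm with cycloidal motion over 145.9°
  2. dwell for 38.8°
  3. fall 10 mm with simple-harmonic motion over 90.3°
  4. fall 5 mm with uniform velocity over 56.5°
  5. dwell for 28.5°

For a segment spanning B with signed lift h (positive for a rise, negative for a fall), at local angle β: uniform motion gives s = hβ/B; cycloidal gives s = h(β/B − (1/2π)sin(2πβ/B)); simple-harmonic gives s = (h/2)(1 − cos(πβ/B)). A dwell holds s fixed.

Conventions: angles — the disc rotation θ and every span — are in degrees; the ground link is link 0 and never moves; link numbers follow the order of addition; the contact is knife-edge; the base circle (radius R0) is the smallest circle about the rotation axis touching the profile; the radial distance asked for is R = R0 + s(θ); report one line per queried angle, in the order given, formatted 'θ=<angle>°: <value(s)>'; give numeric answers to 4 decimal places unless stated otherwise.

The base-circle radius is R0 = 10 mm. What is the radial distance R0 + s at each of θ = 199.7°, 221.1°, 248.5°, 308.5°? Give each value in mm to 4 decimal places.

seg 1 [0°–145.9°] cycloidal, h=15: full span → s += 15 → s = 15.0000
seg 2 [145.9°–184.7°] dwell: s stays 15.0000
seg 3 [184.7°–275°] simple-harmonic, h=-10: θ=199.7° here. β=15, B=90.3. -10/2·(1 − cos(π·0.1661)) = -0.6655 → s = 14.3345
seg 3 [184.7°–275°] simple-harmonic, h=-10: θ=221.1° here. β=36.4, B=90.3. -10/2·(1 − cos(π·0.4031)) = -3.5013 → s = 11.4987
seg 3 [184.7°–275°] simple-harmonic, h=-10: θ=248.5° here. β=63.8, B=90.3. -10/2·(1 − cos(π·0.7065)) = -8.0213 → s = 6.9787
seg 3 [184.7°–275°] simple-harmonic, h=-10: full span → s += -10 → s = 5.0000
seg 4 [275°–331.5°] uniform, h=-5: θ=308.5° here. β=33.5, B=56.5. -5·33.5/56.5 = -2.9646 → s = 2.0354
θ=199.7°: R = R0 + s = 10 + 14.3345 = 24.3345
θ=221.1°: R = R0 + s = 10 + 11.4987 = 21.4987
θ=248.5°: R = R0 + s = 10 + 6.9787 = 16.9787
θ=308.5°: R = R0 + s = 10 + 2.0354 = 12.0354

θ=199.7°: 24.3345
θ=221.1°: 21.4987
θ=248.5°: 16.9787
θ=308.5°: 12.0354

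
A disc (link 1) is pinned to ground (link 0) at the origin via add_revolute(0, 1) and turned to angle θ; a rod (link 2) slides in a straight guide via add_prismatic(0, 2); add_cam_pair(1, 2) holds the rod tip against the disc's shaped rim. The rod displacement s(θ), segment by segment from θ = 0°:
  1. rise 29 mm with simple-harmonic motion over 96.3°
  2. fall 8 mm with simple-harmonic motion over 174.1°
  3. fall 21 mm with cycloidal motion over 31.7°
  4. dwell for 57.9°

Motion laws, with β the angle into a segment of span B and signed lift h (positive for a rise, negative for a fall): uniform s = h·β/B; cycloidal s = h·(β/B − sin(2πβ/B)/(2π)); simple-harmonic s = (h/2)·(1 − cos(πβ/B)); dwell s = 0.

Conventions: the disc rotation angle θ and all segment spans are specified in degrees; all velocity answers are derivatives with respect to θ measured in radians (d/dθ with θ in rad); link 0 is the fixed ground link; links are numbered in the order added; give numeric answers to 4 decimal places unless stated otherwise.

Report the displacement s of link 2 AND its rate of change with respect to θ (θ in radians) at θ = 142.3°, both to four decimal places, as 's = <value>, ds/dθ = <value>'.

segment 1 (0° to 96.3°, simple-harmonic, h = 29) is passed completely: s = 0.0000 + (29) = 29.0000
θ = 142.3° falls in segment 2 (96.3° to 270.4°, simple-harmonic, h = -8): β = 142.3 − 96.3 = 46°, B = 174.1°; Δs = -8/2·(1 − cos(π·0.2642)) = -1.3007; s = 29.0000 − 1.3007 = 27.6993
velocity in seg [96.3°–270.4°] (simple-harmonic), θ in radians: β = 46° = 0.8029 rad, B = 174.1° = 3.0386 rad; ds/dθ = (πh/(2B)) sin(πβ/B) = (π·(-8)/(2·3.0386)) sin(π·0.2642) = -3.051920 mm/rad

s = 27.6993, ds/dθ = -3.0519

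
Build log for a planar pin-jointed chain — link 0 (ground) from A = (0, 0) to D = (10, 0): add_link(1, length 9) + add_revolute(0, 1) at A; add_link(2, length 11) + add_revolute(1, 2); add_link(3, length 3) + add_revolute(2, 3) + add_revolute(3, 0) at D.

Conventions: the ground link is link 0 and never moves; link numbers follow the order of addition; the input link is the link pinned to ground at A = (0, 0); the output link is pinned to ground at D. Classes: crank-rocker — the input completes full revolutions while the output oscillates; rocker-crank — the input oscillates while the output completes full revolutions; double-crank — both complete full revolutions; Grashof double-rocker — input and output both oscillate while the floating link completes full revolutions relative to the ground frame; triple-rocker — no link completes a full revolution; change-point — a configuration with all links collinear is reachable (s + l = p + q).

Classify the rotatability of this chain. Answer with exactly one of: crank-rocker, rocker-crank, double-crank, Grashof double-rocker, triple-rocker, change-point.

lengths: ground=10, input=9, coupler=11, output=3
sorted: s=3 (shortest), l=11 (longest), p+q=19
s + l = 14 vs p + q = 19
s + l < p + q (Grashof) with shortest = output link → rocker-crank

rocker-crank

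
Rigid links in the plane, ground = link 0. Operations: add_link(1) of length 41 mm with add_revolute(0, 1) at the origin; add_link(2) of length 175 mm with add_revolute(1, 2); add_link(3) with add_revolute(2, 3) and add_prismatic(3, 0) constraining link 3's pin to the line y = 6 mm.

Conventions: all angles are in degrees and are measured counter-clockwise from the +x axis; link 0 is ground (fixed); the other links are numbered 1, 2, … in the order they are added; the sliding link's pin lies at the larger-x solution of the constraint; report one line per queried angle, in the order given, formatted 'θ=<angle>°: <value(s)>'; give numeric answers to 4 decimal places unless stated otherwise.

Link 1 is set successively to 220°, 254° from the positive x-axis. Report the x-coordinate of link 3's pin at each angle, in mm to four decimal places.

geometry: r = 41 mm, L = 175 mm, e = 6 mm
θ=220°: crank pin P = (r cos θ, r sin θ) = (-31.407822, -26.354292)
θ=220°: h = r sin θ − e = -26.354292 − 6 = -32.354292
θ=220°: x = r cos θ + √(L² − h²) = -31.407822 + 171.983138 = 140.575316
θ=254°: crank pin P = (r cos θ, r sin θ) = (-11.301132, -39.411730)
θ=254°: h = r sin θ − e = -39.411730 − 6 = -45.411730
θ=254°: x = r cos θ + √(L² − h²) = -11.301132 + 169.005251 = 157.704119

θ=220°: 140.5753
θ=254°: 157.7041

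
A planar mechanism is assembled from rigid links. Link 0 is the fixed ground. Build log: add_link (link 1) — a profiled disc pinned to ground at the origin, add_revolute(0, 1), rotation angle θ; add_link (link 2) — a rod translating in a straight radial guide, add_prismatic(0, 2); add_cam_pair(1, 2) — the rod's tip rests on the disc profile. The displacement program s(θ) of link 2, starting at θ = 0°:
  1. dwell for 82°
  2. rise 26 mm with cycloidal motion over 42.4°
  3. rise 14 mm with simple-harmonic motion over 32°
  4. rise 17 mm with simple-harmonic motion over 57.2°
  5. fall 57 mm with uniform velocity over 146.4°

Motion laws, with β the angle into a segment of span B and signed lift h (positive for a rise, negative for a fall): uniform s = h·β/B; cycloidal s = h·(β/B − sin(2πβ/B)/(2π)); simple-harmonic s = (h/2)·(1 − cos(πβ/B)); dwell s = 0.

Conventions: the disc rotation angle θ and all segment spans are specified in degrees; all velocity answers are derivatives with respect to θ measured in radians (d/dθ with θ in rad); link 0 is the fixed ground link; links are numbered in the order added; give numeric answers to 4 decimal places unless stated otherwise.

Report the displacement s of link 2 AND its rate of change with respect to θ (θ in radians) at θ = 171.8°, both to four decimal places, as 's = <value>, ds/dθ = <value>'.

seg 1 [0°–82°] dwell: s stays 0.0000
seg 2 [82°–124.4°] cycloidal, h=26: full span → s += 26 → s = 26.0000
seg 3 [124.4°–156.4°] simple-harmonic, h=14: full span → s += 14 → s = 40.0000
seg 4 [156.4°–213.6°] simple-harmonic, h=17: θ=171.8° here. β=15.4, B=57.2. 17/2·(1 − cos(π·0.2692)) = 2.8635 → s = 42.8635
velocity in seg [156.4°–213.6°] (simple-harmonic), θ in radians: β = 15.4° = 0.2688 rad, B = 57.2° = 0.9983 rad; ds/dθ = (πh/(2B)) sin(πβ/B) = (π·17/(2·0.9983)) sin(π·0.2692) = 20.021354 mm/rad

s = 42.8635, ds/dθ = 20.0214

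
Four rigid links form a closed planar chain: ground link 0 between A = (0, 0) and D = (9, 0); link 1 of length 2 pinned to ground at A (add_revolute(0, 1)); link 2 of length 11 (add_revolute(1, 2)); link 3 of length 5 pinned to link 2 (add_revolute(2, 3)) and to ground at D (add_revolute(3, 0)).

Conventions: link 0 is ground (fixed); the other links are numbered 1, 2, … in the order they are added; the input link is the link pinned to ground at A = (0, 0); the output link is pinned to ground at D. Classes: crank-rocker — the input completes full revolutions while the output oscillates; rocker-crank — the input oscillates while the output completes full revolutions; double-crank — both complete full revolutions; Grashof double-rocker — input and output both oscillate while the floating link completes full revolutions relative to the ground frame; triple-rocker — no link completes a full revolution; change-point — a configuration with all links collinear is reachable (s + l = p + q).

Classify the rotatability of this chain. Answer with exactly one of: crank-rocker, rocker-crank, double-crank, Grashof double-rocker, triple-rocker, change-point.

lengths: ground=9, input=2, coupler=11, output=5
sorted: s=2 (shortest), l=11 (longest), p+q=14
s + l = 13 vs p + q = 14
s + l < p + q (Grashof) with shortest = input link → crank-rocker

crank-rocker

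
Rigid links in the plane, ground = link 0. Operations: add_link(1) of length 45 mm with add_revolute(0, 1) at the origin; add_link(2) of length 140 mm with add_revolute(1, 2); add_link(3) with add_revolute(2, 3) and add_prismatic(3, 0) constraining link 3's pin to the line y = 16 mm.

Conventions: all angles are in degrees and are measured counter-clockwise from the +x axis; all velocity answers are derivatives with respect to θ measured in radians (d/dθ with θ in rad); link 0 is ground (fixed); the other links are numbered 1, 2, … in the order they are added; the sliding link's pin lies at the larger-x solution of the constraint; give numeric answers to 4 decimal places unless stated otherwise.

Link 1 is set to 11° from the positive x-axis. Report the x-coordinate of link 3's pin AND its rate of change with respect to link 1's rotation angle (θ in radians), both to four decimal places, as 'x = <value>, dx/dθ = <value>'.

geometry: r = 45 mm, L = 140 mm, e = 16 mm
crank pin P = (r cos θ, r sin θ) = (44.173223, 8.586405)
h = r sin θ − e = 8.586405 − 16 = -7.413595
x = r cos θ + √(L² − h²) = 44.173223 + 139.803572 = 183.976795
dx/dθ = −r sin θ − h·r cos θ/√(L² − h²) (θ in radians; h = -7.413595) = -6.243958

x = 183.9768, dx/dθ = -6.2440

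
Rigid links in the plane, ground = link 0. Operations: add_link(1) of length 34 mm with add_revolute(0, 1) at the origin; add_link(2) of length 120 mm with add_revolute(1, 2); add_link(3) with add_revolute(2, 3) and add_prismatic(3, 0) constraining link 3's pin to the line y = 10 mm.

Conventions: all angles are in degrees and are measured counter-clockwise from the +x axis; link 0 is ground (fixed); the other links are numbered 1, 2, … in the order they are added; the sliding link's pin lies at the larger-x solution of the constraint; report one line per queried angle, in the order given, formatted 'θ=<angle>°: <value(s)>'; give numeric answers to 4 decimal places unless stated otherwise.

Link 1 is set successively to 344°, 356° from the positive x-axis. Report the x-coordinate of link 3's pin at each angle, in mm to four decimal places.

geometry: r = 34 mm, L = 120 mm, e = 10 mm
θ=344°: crank pin P = (r cos θ, r sin θ) = (32.682898, -9.371670)
θ=344°: h = r sin θ − e = -9.371670 − 10 = -19.371670
θ=344°: x = r cos θ + √(L² − h²) = 32.682898 + 118.426088 = 151.108986
θ=356°: crank pin P = (r cos θ, r sin θ) = (33.917178, -2.371720)
θ=356°: h = r sin θ − e = -2.371720 − 10 = -12.371720
θ=356°: x = r cos θ + √(L² − h²) = 33.917178 + 119.360549 = 153.277726

θ=344°: 151.1090
θ=356°: 153.2777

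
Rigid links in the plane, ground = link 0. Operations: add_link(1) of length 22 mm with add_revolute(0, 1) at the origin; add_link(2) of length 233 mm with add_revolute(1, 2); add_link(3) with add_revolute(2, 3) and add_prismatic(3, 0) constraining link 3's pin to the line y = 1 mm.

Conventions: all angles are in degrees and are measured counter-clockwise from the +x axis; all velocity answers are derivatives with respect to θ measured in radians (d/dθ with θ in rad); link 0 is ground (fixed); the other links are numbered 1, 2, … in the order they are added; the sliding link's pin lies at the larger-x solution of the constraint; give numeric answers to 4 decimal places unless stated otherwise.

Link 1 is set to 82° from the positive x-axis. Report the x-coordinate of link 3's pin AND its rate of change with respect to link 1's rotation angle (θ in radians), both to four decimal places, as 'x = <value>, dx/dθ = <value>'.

geometry: r = 22 mm, L = 233 mm, e = 1 mm
crank pin P = (r cos θ, r sin θ) = (3.061808, 21.785898)
h = r sin θ − e = 21.785898 − 1 = 20.785898
x = r cos θ + √(L² − h²) = 3.061808 + 232.070994 = 235.132803
dx/dθ = −r sin θ − h·r cos θ/√(L² − h²) (θ in radians; h = 20.785898) = -22.060134

x = 235.1328, dx/dθ = -22.0601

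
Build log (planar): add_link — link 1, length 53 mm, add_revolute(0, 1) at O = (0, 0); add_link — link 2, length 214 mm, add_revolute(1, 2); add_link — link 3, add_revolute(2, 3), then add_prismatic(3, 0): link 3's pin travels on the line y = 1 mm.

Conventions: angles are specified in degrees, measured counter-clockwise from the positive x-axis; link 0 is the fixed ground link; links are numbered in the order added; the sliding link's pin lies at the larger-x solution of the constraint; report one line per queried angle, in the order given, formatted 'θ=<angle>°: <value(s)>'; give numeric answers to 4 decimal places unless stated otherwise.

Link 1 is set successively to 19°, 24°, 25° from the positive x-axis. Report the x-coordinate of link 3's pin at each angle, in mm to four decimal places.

geometry: r = 53 mm, L = 214 mm, e = 1 mm
θ=19°: crank pin P = (r cos θ, r sin θ) = (50.112485, 17.255112)
θ=19°: h = r sin θ − e = 17.255112 − 1 = 16.255112
θ=19°: x = r cos θ + √(L² − h²) = 50.112485 + 213.381750 = 263.494235
θ=24°: crank pin P = (r cos θ, r sin θ) = (48.417909, 21.557042)
θ=24°: h = r sin θ − e = 21.557042 − 1 = 20.557042
θ=24°: x = r cos θ + √(L² − h²) = 48.417909 + 213.010347 = 261.428256
θ=25°: crank pin P = (r cos θ, r sin θ) = (48.034313, 22.398768)
θ=25°: h = r sin θ − e = 22.398768 − 1 = 21.398768
θ=25°: x = r cos θ + √(L² − h²) = 48.034313 + 212.927435 = 260.961748

θ=19°: 263.4942
θ=24°: 261.4283
θ=25°: 260.9617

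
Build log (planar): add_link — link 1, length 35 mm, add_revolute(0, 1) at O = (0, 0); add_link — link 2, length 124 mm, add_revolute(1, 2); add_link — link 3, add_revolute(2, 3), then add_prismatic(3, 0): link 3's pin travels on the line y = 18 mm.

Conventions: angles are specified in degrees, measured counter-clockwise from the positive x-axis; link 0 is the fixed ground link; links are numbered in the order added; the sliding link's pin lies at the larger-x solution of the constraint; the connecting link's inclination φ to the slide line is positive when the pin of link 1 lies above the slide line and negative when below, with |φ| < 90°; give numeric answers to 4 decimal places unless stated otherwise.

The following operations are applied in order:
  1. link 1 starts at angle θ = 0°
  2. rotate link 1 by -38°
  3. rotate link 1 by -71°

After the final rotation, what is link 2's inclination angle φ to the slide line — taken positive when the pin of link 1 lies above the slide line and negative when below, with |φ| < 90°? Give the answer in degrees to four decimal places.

geometry: r = 35 mm, L = 124 mm, e = 18 mm; θ starts at 0°
rotate link 1 by -38°: θ ← 0° -38° = -38°
rotate link 1 by -71°: θ ← -38° -71° = -109°
h = r sin θ − e = -33.093150 − 18 = -51.093150
sin φ = h / L = -51.093150 / 124 = -0.41204153
φ = arcsin(-0.41204153) = -24.333145°

-24.3331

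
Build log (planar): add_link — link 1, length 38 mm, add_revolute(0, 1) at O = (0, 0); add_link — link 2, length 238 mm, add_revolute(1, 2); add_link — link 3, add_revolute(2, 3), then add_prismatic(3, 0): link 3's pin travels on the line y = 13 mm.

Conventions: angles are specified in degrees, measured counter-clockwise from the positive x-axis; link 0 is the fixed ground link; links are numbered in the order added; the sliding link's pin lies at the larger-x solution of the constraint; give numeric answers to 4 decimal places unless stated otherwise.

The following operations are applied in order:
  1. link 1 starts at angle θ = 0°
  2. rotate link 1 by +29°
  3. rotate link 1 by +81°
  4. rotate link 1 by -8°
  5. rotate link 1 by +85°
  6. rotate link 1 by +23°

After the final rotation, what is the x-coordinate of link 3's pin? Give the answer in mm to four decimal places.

geometry: r = 38 mm, L = 238 mm, e = 13 mm; θ starts at 0°
rotate link 1 by +29°: θ ← 0° +29° = 29°
rotate link 1 by +81°: θ ← 29° +81° = 110°
rotate link 1 by -8°: θ ← 110° -8° = 102°
rotate link 1 by +85°: θ ← 102° +85° = 187°
rotate link 1 by +23°: θ ← 187° +23° = 210°
crank pin P = (r cos θ, r sin θ) = (-32.908965, -19.000000)
h = r sin θ − e = -19.000000 − 13 = -32.000000
x = r cos θ + √(L² − h²) = -32.908965 + 235.838928 = 202.929963

202.9300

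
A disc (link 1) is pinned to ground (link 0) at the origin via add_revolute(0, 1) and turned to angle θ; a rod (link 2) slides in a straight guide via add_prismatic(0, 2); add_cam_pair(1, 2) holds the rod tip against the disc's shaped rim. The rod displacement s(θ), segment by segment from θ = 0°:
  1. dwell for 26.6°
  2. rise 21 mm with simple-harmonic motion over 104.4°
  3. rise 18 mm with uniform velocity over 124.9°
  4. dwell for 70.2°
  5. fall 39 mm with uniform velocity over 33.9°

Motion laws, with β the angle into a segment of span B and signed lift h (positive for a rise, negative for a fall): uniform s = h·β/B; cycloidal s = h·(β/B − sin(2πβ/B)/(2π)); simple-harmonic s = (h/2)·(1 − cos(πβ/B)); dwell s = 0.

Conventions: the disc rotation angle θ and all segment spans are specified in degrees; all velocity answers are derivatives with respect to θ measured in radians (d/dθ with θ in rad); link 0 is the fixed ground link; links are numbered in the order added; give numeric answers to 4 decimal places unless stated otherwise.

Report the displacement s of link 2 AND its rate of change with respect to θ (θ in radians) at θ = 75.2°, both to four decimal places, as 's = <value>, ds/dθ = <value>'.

segment 1 (0° to 26.6°, dwell): s unchanged at 0.0000
θ = 75.2° falls in segment 2 (26.6° to 131°, simple-harmonic, h = 21): β = 75.2 − 26.6 = 48.6°, B = 104.4°; Δs = 21/2·(1 − cos(π·0.4655)) = 9.3648; s = 0.0000 + 9.3648 = 9.3648
velocity in seg [26.6°–131°] (simple-harmonic), θ in radians: β = 48.6° = 0.8482 rad, B = 104.4° = 1.8221 rad; ds/dθ = (πh/(2B)) sin(πβ/B) = (π·21/(2·1.8221)) sin(π·0.4655) = 17.997325 mm/rad

s = 9.3648, ds/dθ = 17.9973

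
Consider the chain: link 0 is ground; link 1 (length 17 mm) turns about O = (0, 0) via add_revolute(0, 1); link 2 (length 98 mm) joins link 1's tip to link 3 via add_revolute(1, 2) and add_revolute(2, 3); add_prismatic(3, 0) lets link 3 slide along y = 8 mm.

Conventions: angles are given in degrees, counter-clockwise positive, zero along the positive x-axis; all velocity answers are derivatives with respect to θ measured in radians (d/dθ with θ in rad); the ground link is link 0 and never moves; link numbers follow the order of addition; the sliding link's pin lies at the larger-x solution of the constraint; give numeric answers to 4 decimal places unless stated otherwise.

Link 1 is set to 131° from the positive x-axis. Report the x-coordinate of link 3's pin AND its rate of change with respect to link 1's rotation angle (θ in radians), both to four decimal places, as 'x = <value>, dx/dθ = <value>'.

geometry: r = 17 mm, L = 98 mm, e = 8 mm
crank pin P = (r cos θ, r sin θ) = (-11.153003, 12.830063)
h = r sin θ − e = 12.830063 − 8 = 4.830063
x = r cos θ + √(L² − h²) = -11.153003 + 97.880900 = 86.727896
dx/dθ = −r sin θ − h·r cos θ/√(L² − h²) (θ in radians; h = 4.830063) = -12.279703

x = 86.7279, dx/dθ = -12.2797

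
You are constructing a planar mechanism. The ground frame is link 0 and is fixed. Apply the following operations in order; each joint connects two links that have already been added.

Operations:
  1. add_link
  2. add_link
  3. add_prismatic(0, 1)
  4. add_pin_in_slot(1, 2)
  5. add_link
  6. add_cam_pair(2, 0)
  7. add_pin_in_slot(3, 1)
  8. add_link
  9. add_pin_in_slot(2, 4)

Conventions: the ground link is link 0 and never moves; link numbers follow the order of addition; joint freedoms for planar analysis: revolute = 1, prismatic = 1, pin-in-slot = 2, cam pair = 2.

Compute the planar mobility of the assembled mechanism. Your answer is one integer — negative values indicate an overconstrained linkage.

(L,J1,J2)=(1,0,0); link0 fixed
link1: (2,0,0)
link2: (3,0,0)
P 0-1 [J1]: (3,1,0)
PS 1-2 [J2]: (3,1,1)
link3: (4,1,1)
C 2-0 [J2]: (4,1,2)
PS 3-1 [J2]: (4,1,3)
link4: (5,1,3)
PS 2-4 [J2]: (5,1,4)
Grübler: 3·4 − 2·1 − 4 = 6

M = 6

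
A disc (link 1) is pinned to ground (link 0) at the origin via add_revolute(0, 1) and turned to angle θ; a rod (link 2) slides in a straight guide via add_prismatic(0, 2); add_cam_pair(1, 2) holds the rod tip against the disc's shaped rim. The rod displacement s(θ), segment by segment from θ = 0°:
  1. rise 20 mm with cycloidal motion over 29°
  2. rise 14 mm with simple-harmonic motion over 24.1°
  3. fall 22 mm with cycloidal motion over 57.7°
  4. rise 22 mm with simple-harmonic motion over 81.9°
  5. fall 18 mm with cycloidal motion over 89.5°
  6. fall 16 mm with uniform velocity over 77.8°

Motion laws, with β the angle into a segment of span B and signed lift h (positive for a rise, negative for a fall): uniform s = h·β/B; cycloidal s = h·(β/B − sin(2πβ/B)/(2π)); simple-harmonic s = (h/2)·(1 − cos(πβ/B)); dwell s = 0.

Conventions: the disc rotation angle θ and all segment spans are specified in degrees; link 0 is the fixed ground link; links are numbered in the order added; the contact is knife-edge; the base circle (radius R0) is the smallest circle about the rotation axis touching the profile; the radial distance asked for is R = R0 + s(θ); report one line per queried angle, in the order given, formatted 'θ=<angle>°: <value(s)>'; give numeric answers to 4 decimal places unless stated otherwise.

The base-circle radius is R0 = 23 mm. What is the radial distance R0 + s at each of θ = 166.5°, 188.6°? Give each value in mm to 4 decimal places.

segment 1 (0° to 29°, cycloidal, h = 20) is passed completely: s = 0.0000 + (20) = 20.0000
segment 2 (29° to 53.1°, simple-harmonic, h = 14) is passed completely: s = 20.0000 + (14) = 34.0000
segment 3 (53.1° to 110.8°, cycloidal, h = -22) is passed completely: s = 34.0000 + (-22) = 12.0000
θ = 166.5° falls in segment 4 (110.8° to 192.7°, simple-harmonic, h = 22): β = 166.5 − 110.8 = 55.7°, B = 81.9°; Δs = 22/2·(1 − cos(π·0.6801)) = 16.8969; s = 12.0000 + 16.8969 = 28.8969
θ = 188.6° falls in segment 4 (110.8° to 192.7°, simple-harmonic, h = 22): β = 188.6 − 110.8 = 77.8°, B = 81.9°; Δs = 22/2·(1 − cos(π·0.9499)) = 21.8642; s = 12.0000 + 21.8642 = 33.8642
θ=166.5°: R = R0 + s = 23 + 28.8969 = 51.8969
θ=188.6°: R = R0 + s = 23 + 33.8642 = 56.8642

θ=166.5°: 51.8969
θ=188.6°: 56.8642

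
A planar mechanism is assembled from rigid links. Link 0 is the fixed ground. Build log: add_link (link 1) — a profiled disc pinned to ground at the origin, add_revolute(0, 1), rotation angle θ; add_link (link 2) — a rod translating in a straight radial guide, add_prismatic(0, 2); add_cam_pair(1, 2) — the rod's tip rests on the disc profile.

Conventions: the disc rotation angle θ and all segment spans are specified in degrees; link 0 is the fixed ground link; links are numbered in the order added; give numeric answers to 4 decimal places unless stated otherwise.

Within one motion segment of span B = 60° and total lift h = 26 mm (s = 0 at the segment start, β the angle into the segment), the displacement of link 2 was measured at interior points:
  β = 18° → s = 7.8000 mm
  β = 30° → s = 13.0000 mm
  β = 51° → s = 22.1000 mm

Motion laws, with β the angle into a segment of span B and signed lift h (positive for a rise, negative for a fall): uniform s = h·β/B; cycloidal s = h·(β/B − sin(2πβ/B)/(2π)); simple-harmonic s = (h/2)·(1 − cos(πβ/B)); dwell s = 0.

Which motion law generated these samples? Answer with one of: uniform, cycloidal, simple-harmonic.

candidates at β/B = r: uniform s = h·r (linear in β); cycloidal s = h·(r − sin(2πr)/(2π)); simple-harmonic s = (h/2)(1 − cos(πr))
β=18°: printed 7.8000 | uniform 7.8000, cycloidal 3.8645, simple-harmonic 5.3588
β=30°: printed 13.0000 | uniform 13.0000, cycloidal 13.0000, simple-harmonic 13.0000
β=51°: printed 22.1000 | uniform 22.1000, cycloidal 25.4477, simple-harmonic 24.5831
only one law matches every sample → uniform

uniform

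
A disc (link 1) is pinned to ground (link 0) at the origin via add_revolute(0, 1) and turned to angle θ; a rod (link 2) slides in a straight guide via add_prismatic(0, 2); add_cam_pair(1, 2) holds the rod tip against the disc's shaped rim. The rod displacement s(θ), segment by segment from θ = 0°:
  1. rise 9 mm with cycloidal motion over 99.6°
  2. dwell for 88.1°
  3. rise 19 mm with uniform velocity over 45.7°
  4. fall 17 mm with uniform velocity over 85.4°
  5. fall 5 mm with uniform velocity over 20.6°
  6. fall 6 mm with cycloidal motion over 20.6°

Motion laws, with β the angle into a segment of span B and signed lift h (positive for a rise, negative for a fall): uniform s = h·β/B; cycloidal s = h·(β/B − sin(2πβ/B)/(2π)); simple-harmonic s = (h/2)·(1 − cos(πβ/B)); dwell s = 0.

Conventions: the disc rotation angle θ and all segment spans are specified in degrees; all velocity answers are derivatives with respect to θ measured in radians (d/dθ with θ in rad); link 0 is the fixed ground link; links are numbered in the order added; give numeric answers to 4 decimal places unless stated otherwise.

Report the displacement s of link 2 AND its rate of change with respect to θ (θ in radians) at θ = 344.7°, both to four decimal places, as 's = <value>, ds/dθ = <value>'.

segment 1 (0° to 99.6°, cycloidal, h = 9) is passed completely: s = 0.0000 + (9) = 9.0000
segment 2 (99.6° to 187.7°, dwell): s unchanged at 9.0000
segment 3 (187.7° to 233.4°, uniform, h = 19) is passed completely: s = 9.0000 + (19) = 28.0000
segment 4 (233.4° to 318.8°, uniform, h = -17) is passed completely: s = 28.0000 + (-17) = 11.0000
segment 5 (318.8° to 339.4°, uniform, h = -5) is passed completely: s = 11.0000 + (-5) = 6.0000
θ = 344.7° falls in segment 6 (339.4° to 360°, cycloidal, h = -6): β = 344.7 − 339.4 = 5.3°, B = 20.6°; Δs = -6·(0.2573 − sin(2π·0.2573)/(2π)) = -0.5898; s = 6.0000 − 0.5898 = 5.4102
velocity in seg [339.4°–360°] (cycloidal), θ in radians: β = 5.3° = 0.0925 rad, B = 20.6° = 0.3595 rad; ds/dθ = (h/B)(1 − cos(2πβ/B)) = ((-6)/0.3595)(1 − cos(2π·0.2573)) = -17.451327 mm/rad

s = 5.4102, ds/dθ = -17.4513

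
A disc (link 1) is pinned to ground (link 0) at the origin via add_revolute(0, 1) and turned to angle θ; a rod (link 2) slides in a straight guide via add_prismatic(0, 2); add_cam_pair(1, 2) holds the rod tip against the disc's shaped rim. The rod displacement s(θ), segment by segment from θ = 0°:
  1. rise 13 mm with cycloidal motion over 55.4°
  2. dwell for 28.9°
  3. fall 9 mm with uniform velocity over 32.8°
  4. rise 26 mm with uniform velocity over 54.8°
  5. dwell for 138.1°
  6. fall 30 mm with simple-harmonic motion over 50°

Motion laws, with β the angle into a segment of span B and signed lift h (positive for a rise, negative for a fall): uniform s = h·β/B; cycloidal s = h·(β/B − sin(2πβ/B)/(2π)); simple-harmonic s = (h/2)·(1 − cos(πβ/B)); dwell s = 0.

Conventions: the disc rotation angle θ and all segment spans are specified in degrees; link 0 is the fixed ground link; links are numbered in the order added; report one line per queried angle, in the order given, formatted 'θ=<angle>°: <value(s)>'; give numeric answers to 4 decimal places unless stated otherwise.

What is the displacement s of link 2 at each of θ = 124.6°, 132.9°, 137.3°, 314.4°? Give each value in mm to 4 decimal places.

segment 1 (0° to 55.4°, cycloidal, h = 13) is passed completely: s = 0.0000 + (13) = 13.0000
segment 2 (55.4° to 84.3°, dwell): s unchanged at 13.0000
segment 3 (84.3° to 117.1°, uniform, h = -9) is passed completely: s = 13.0000 + (-9) = 4.0000
θ = 124.6° falls in segment 4 (117.1° to 171.9°, uniform, h = 26): β = 124.6 − 117.1 = 7.5°, B = 54.8°; Δs = 26·7.5/54.8 = 3.5584; s = 4.0000 + 3.5584 = 7.5584
θ = 132.9° falls in segment 4 (117.1° to 171.9°, uniform, h = 26): β = 132.9 − 117.1 = 15.8°, B = 54.8°; Δs = 26·15.8/54.8 = 7.4964; s = 4.0000 + 7.4964 = 11.4964
θ = 137.3° falls in segment 4 (117.1° to 171.9°, uniform, h = 26): β = 137.3 − 117.1 = 20.2°, B = 54.8°; Δs = 26·20.2/54.8 = 9.5839; s = 4.0000 + 9.5839 = 13.5839
segment 4 (117.1° to 171.9°, uniform, h = 26) is passed completely: s = 4.0000 + (26) = 30.0000
segment 5 (171.9° to 310°, dwell): s unchanged at 30.0000
θ = 314.4° falls in segment 6 (310° to 360°, simple-harmonic, h = -30): β = 314.4 − 310 = 4.4°, B = 50°; Δs = -30/2·(1 − cos(π·0.0880)) = -0.5696; s = 30.0000 − 0.5696 = 29.4304

θ=124.6°: 7.5584
θ=132.9°: 11.4964
θ=137.3°: 13.5839
θ=314.4°: 29.4304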